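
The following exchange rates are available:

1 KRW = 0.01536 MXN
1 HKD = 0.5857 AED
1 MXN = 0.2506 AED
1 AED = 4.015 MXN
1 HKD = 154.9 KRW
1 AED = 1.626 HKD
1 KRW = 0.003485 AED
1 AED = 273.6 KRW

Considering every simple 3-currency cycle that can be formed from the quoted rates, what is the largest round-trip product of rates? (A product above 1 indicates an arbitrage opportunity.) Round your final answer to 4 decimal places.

MXN→AED→KRW→MXN: 0.2506 × 273.6 × 0.01536 = 1.05315
HKD→KRW→AED→HKD: 154.9 × 0.003485 × 1.626 = 0.87776
Maximum is MXN→AED→KRW→MXN at 1.0531; arbitrage exists.

1.0531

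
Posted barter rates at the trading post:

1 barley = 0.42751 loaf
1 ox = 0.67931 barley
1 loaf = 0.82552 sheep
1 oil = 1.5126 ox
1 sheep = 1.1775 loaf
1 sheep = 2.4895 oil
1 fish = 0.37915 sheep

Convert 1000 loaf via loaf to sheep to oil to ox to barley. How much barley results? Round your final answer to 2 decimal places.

1000 loaf × 0.82552 = 825.52 sheep
825.52 sheep × 2.4895 = 2055.13204 oil
2055.13204 oil × 1.5126 = 3108.592723704 ox
3108.592723704 ox × 0.67931 = 2111.69812313936424 barley

2111.70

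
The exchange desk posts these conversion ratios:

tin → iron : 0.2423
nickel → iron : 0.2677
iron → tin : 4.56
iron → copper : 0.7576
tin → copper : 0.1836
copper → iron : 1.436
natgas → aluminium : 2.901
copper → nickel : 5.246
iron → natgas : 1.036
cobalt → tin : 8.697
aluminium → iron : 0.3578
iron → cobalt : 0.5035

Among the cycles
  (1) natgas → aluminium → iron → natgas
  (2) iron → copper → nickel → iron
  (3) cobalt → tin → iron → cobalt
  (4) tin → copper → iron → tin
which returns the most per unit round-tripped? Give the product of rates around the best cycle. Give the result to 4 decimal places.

(1) 2.901 × 0.3578 × 1.036 = 1.07535
(2) 0.7576 × 5.246 × 0.2677 = 1.06394
(3) 8.697 × 0.2423 × 0.5035 = 1.06102
(4) 0.1836 × 1.436 × 4.56 = 1.20224
Highest is cycle (4) at 1.2022 (>1, arbitrage).

1.2022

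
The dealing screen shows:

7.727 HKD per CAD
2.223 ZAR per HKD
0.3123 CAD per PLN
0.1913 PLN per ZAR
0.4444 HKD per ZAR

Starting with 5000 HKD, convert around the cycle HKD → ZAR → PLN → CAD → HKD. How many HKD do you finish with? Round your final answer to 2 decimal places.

5000 HKD × 2.223 = 11115 ZAR
11115 ZAR × 0.1913 = 2126.2995 PLN
2126.2995 PLN × 0.3123 = 664.04333385 CAD
664.04333385 CAD × 7.727 = 5131.06284065895 HKD

5131.06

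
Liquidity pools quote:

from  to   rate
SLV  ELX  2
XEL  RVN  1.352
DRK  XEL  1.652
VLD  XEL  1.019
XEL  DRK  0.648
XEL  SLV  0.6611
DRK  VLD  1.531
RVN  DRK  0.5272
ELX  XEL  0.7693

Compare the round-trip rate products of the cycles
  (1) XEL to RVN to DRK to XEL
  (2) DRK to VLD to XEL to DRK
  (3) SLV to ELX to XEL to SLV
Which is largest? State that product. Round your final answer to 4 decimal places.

(1) 1.352 × 0.5272 × 1.652 = 1.17750
(2) 1.531 × 1.019 × 0.648 = 1.01094
(3) 2 × 0.7693 × 0.6611 = 1.01717
Highest is cycle (1) at 1.1775 (>1, arbitrage).

1.1775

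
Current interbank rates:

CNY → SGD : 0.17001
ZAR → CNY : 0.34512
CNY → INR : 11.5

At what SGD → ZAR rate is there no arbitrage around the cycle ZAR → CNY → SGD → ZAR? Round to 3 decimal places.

17.043

Known legs of the cycle: 0.34512 × 0.17001 = 0.0586738512
For no arbitrage the full-cycle product must be 1, so the missing rate is 1 / 0.0586738512 ≈ 17.04337.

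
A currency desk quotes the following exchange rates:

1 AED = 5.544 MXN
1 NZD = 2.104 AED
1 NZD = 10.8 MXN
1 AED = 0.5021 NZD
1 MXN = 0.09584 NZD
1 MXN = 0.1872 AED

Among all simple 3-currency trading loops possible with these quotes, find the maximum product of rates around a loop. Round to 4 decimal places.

MXN→NZD→AED→MXN: 0.09584 × 2.104 × 5.544 = 1.11793
MXN→AED→NZD→MXN: 0.1872 × 0.5021 × 10.8 = 1.01513
Maximum is MXN→NZD→AED→MXN at 1.1179; arbitrage exists.

1.1179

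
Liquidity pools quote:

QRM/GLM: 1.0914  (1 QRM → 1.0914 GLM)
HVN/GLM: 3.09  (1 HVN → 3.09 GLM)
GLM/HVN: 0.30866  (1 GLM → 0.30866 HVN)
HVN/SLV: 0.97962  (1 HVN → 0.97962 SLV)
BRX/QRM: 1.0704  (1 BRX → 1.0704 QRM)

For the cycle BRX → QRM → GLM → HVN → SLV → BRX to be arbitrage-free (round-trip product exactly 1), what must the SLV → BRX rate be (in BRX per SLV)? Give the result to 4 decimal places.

Known legs of the cycle: 1.0704 × 1.0914 × 0.30866 × 0.97962 = 0.353238510537677952
For no arbitrage the full-cycle product must be 1, so the missing rate is 1 / 0.353238510537677952 ≈ 2.830948.

2.8309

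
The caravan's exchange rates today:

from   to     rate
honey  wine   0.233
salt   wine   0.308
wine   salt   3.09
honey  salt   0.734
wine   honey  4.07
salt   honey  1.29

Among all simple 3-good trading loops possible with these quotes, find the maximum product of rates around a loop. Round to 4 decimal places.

honey→wine→salt→honey: 0.233 × 3.09 × 1.29 = 0.92876
honey→salt→wine→honey: 0.734 × 0.308 × 4.07 = 0.92011
Maximum is honey→wine→salt→honey at 0.9288; no arbitrage — every cycle loses value.

0.9288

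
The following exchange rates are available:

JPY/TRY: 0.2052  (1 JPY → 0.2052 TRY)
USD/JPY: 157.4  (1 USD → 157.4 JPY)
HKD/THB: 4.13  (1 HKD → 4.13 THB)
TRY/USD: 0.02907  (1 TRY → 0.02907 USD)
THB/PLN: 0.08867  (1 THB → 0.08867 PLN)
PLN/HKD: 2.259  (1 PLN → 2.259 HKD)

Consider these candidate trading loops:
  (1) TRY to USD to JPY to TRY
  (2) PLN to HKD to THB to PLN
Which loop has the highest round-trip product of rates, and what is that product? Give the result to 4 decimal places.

0.9389

(1) 0.02907 × 157.4 × 0.2052 = 0.93892
(2) 2.259 × 4.13 × 0.08867 = 0.82726
Highest is cycle (1) at 0.9389 (≤1, no arbitrage).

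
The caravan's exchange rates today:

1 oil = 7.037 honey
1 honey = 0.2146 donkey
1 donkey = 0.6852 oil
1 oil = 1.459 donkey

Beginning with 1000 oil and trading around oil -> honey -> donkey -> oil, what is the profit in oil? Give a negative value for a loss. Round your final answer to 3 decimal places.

34.748

1000 oil × 7.037 = 7037 honey
7037 honey × 0.2146 = 1510.1402 donkey
1510.1402 donkey × 0.6852 = 1034.74806504 oil
Net change: 1034.74806504 − 1000 = 34.74806504 oil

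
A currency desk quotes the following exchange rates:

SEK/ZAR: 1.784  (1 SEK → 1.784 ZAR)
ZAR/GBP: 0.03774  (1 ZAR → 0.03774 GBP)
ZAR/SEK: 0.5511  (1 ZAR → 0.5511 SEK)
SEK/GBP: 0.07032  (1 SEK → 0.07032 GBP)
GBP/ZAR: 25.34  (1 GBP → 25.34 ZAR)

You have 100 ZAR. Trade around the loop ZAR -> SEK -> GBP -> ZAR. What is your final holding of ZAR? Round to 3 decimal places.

98.201

100 ZAR × 0.5511 = 55.11 SEK
55.11 SEK × 0.07032 = 3.8753352 GBP
3.8753352 GBP × 25.34 = 98.200993968 ZAR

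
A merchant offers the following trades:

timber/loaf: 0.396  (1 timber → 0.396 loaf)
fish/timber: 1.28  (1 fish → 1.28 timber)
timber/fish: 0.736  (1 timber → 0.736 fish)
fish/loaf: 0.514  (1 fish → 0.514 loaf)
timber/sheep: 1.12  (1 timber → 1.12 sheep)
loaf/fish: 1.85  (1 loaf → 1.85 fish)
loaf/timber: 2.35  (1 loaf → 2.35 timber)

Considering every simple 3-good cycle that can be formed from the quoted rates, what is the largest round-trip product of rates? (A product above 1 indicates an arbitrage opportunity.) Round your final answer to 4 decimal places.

timber→loaf→fish→timber: 0.396 × 1.85 × 1.28 = 0.93773
timber→fish→loaf→timber: 0.736 × 0.514 × 2.35 = 0.88901
Maximum is timber→loaf→fish→timber at 0.9377; no arbitrage — every cycle loses value.

0.9377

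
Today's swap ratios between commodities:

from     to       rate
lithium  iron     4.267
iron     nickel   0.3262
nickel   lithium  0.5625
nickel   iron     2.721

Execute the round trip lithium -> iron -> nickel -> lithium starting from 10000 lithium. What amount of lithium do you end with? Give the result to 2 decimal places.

7829.41

10000 lithium × 4.267 = 42670 iron
42670 iron × 0.3262 = 13918.954 nickel
13918.954 nickel × 0.5625 = 7829.411625 lithium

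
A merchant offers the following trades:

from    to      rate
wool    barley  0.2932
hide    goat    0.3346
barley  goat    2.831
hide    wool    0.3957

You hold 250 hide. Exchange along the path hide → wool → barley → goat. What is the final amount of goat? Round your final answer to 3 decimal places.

250 hide × 0.3957 = 98.925 wool
98.925 wool × 0.2932 = 29.00481 barley
29.00481 barley × 2.831 = 82.11261711 goat

82.113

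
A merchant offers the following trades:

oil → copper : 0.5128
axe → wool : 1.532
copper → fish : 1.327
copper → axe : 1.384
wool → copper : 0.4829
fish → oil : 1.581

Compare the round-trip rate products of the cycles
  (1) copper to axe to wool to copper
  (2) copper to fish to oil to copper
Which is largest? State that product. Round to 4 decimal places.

1.0758

(1) 1.384 × 1.532 × 0.4829 = 1.02389
(2) 1.327 × 1.581 × 0.5128 = 1.07585
Highest is cycle (2) at 1.0758 (>1, arbitrage).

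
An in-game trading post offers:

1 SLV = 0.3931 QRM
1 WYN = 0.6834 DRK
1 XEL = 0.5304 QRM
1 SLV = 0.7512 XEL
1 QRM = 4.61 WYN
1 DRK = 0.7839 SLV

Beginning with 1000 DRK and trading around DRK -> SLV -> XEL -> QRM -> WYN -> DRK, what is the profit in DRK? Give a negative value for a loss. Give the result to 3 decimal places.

-15.999

1000 DRK × 0.7839 = 783.9 SLV
783.9 SLV × 0.7512 = 588.86568 XEL
588.86568 XEL × 0.5304 = 312.334356672 QRM
312.334356672 QRM × 4.61 = 1439.86138425792 WYN
1439.86138425792 WYN × 0.6834 = 984.001270001862528 DRK
Net change: 984.001270001862528 − 1000 = -15.998729998137472 DRK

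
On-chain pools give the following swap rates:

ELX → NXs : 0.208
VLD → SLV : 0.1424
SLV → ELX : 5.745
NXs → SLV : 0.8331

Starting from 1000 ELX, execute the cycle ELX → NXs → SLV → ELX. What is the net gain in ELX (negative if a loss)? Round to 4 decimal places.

1000 ELX × 0.208 = 208 NXs
208 NXs × 0.8331 = 173.2848 SLV
173.2848 SLV × 5.745 = 995.521176 ELX
Net change: 995.521176 − 1000 = -4.478824 ELX

-4.4788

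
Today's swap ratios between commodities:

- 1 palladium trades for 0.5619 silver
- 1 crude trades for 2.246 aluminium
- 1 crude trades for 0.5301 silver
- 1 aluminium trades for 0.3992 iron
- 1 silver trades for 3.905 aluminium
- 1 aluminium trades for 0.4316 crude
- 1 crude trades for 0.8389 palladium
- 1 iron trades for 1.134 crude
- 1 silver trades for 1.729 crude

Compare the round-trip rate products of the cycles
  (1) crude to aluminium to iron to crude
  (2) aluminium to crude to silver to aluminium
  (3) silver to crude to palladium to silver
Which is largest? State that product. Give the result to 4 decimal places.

(1) 2.246 × 0.3992 × 1.134 = 1.01675
(2) 0.4316 × 0.5301 × 3.905 = 0.89343
(3) 1.729 × 0.8389 × 0.5619 = 0.81501
Highest is cycle (1) at 1.0167 (>1, arbitrage).

1.0167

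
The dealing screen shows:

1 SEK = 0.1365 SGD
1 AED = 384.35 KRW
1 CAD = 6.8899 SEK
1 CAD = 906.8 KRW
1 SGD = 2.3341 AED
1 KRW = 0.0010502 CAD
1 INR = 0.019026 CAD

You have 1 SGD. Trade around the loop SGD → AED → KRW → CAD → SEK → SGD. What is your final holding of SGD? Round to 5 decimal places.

0.88606

1 SGD × 2.3341 = 2.3341 AED
2.3341 AED × 384.35 = 897.111335 KRW
897.111335 KRW × 0.0010502 = 0.942146324017 CAD
0.942146324017 CAD × 6.8899 = 6.4912939578447283 SEK
6.4912939578447283 SEK × 0.1365 = 0.88606162524580541295 SGD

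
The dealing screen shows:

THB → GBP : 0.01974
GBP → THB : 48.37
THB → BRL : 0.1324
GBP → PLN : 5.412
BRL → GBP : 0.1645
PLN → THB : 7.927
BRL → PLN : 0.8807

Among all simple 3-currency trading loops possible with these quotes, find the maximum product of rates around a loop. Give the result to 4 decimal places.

GBP→THB→BRL→GBP: 48.37 × 0.1324 × 0.1645 = 1.05349
BRL→PLN→THB→BRL: 0.8807 × 7.927 × 0.1324 = 0.92433
GBP→PLN→THB→GBP: 5.412 × 7.927 × 0.01974 = 0.84686
Maximum is GBP→THB→BRL→GBP at 1.0535; arbitrage exists.

1.0535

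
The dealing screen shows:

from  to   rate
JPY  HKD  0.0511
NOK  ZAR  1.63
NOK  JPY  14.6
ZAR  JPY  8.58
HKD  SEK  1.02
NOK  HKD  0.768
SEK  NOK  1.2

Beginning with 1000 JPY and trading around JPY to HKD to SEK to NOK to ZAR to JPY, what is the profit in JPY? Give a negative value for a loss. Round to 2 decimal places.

-125.26

1000 JPY × 0.0511 = 51.1 HKD
51.1 HKD × 1.02 = 52.122 SEK
52.122 SEK × 1.2 = 62.5464 NOK
62.5464 NOK × 1.63 = 101.950632 ZAR
101.950632 ZAR × 8.58 = 874.73642256 JPY
Net change: 874.73642256 − 1000 = -125.26357744 JPY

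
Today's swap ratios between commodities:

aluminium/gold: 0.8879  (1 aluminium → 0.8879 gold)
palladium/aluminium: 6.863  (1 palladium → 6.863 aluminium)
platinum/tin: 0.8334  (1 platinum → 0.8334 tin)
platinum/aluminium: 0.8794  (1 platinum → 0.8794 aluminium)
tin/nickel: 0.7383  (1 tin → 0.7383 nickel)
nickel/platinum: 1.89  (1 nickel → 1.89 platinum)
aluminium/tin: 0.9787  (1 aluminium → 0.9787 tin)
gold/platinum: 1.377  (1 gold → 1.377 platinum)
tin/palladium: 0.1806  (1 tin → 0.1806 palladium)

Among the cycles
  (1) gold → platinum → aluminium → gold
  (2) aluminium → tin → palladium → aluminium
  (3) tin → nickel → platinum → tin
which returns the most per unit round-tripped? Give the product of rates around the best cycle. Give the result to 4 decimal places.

(1) 1.377 × 0.8794 × 0.8879 = 1.07519
(2) 0.9787 × 0.1806 × 6.863 = 1.21306
(3) 0.7383 × 1.89 × 0.8334 = 1.16292
Highest is cycle (2) at 1.2131 (>1, arbitrage).

1.2131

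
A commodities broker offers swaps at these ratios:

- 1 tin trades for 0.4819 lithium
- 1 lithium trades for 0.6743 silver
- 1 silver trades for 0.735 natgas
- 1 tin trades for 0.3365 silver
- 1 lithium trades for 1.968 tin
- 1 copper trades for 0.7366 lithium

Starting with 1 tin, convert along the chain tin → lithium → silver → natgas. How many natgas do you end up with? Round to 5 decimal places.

0.23883

1 tin × 0.4819 = 0.4819 lithium
0.4819 lithium × 0.6743 = 0.32494517 silver
0.32494517 silver × 0.735 = 0.23883469995 natgas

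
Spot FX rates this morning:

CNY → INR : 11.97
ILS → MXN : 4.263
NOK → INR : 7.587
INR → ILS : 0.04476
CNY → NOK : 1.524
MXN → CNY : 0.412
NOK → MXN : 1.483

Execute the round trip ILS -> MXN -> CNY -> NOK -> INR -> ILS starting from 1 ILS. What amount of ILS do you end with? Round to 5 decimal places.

1 ILS × 4.263 = 4.263 MXN
4.263 MXN × 0.412 = 1.756356 CNY
1.756356 CNY × 1.524 = 2.676686544 NOK
2.676686544 NOK × 7.587 = 20.308020809328 INR
20.308020809328 INR × 0.04476 = 0.90898701142552128 ILS

0.90899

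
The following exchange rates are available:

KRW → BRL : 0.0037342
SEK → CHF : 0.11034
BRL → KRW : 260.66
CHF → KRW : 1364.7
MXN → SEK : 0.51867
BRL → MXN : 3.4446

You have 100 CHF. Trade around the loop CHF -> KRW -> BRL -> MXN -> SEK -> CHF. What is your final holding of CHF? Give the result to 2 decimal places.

100 CHF × 1364.7 = 136470 KRW
136470 KRW × 0.0037342 = 509.606274 BRL
509.606274 BRL × 3.4446 = 1755.3897714204 MXN
1755.3897714204 MXN × 0.51867 = 910.468012742618868 SEK
910.468012742618868 SEK × 0.11034 = 100.46104052602056589512 CHF

100.46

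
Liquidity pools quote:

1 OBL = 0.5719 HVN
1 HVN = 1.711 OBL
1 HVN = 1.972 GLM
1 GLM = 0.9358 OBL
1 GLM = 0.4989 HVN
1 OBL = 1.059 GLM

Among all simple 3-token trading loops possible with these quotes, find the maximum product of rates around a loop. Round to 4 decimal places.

1.0554

GLM→OBL→HVN→GLM: 0.9358 × 0.5719 × 1.972 = 1.05538
GLM→HVN→OBL→GLM: 0.4989 × 1.711 × 1.059 = 0.90398
Maximum is GLM→OBL→HVN→GLM at 1.0554; arbitrage exists.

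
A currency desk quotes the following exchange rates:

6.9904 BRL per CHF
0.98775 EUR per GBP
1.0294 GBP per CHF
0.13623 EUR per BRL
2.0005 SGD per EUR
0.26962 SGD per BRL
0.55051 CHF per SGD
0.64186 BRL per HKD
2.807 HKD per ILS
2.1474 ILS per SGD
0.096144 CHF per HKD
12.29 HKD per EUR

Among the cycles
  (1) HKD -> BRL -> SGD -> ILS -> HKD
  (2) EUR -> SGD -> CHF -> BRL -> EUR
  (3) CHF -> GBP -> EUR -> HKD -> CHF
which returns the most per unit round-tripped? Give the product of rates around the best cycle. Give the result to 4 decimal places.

1.2014

(1) 0.64186 × 0.26962 × 2.1474 × 2.807 = 1.04315
(2) 2.0005 × 0.55051 × 6.9904 × 0.13623 = 1.04877
(3) 1.0294 × 0.98775 × 12.29 × 0.096144 = 1.20145
Highest is cycle (3) at 1.2014 (>1, arbitrage).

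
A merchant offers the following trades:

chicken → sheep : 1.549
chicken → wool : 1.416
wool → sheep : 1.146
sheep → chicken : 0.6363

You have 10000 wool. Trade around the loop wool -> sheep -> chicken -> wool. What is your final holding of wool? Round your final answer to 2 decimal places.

10325.47

10000 wool × 1.146 = 11460 sheep
11460 sheep × 0.6363 = 7291.998 chicken
7291.998 chicken × 1.416 = 10325.469168 wool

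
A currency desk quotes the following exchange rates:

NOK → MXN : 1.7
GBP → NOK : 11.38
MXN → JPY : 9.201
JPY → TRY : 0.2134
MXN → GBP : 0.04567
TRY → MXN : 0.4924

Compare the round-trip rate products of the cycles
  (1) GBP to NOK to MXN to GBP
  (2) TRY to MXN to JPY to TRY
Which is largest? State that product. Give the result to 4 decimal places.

0.9668

(1) 11.38 × 1.7 × 0.04567 = 0.88353
(2) 0.4924 × 9.201 × 0.2134 = 0.96682
Highest is cycle (2) at 0.9668 (≤1, no arbitrage).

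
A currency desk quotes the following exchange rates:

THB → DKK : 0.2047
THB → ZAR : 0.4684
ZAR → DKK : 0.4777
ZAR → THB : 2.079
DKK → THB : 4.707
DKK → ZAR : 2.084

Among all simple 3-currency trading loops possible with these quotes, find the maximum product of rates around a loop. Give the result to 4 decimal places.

ZAR→DKK→THB→ZAR: 0.4777 × 4.707 × 0.4684 = 1.05321
ZAR→THB→DKK→ZAR: 2.079 × 0.2047 × 2.084 = 0.88689
Maximum is ZAR→DKK→THB→ZAR at 1.0532; arbitrage exists.

1.0532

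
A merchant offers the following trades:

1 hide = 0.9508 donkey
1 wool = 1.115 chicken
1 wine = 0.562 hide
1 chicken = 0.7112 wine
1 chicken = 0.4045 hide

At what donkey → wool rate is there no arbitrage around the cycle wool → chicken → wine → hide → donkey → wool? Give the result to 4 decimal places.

Known legs of the cycle: 1.115 × 0.7112 × 0.562 × 0.9508 = 0.4237328206048
For no arbitrage the full-cycle product must be 1, so the missing rate is 1 / 0.4237328206048 ≈ 2.359978.

2.3600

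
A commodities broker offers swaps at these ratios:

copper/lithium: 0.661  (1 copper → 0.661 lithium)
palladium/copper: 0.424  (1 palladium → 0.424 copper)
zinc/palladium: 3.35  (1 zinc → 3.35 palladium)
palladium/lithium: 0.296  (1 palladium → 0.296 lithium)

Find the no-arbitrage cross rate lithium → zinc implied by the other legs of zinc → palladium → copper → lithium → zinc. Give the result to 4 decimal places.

1.0651

Known legs of the cycle: 3.35 × 0.424 × 0.661 = 0.9388844
For no arbitrage the full-cycle product must be 1, so the missing rate is 1 / 0.9388844 ≈ 1.065094.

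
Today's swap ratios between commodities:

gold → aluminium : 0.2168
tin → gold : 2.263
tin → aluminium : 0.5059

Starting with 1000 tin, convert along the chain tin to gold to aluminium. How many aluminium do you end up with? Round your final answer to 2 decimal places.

490.62

1000 tin × 2.263 = 2263 gold
2263 gold × 0.2168 = 490.6184 aluminium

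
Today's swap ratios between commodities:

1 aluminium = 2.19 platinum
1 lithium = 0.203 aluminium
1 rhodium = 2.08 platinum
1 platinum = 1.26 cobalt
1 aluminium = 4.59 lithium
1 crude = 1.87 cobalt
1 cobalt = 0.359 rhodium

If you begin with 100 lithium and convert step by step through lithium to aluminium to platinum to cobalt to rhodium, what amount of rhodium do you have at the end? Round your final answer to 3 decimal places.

20.110

100 lithium × 0.203 = 20.3 aluminium
20.3 aluminium × 2.19 = 44.457 platinum
44.457 platinum × 1.26 = 56.01582 cobalt
56.01582 cobalt × 0.359 = 20.10967938 rhodium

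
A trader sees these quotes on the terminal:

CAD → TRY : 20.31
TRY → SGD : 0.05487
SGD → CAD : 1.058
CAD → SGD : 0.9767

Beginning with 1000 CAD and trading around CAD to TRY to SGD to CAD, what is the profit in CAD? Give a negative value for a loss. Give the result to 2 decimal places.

1000 CAD × 20.31 = 20310 TRY
20310 TRY × 0.05487 = 1114.4097 SGD
1114.4097 SGD × 1.058 = 1179.0454626 CAD
Net change: 1179.0454626 − 1000 = 179.0454626 CAD

179.05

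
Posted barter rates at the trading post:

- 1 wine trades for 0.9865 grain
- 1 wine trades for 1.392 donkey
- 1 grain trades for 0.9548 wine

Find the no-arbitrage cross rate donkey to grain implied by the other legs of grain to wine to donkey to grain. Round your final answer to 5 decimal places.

0.75240

Known legs of the cycle: 0.9548 × 1.392 = 1.3290816
For no arbitrage the full-cycle product must be 1, so the missing rate is 1 / 1.3290816 ≈ 0.7523993.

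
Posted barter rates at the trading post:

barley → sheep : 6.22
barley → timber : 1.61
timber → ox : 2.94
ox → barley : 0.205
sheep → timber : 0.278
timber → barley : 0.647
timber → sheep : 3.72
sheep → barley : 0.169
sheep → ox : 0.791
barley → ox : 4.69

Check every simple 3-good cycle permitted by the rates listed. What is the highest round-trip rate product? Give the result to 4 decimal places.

1.1188

sheep→timber→barley→sheep: 0.278 × 0.647 × 6.22 = 1.11877
sheep→barley→timber→sheep: 0.169 × 1.61 × 3.72 = 1.01217
sheep→ox→barley→sheep: 0.791 × 0.205 × 6.22 = 1.00860
timber→ox→barley→timber: 2.94 × 0.205 × 1.61 = 0.97035
Maximum is sheep→timber→barley→sheep at 1.1188; arbitrage exists.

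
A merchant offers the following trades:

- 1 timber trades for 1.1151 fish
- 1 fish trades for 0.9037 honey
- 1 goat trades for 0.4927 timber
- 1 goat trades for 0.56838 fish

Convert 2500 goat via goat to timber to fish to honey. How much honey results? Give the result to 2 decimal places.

2500 goat × 0.4927 = 1231.75 timber
1231.75 timber × 1.1151 = 1373.524425 fish
1373.524425 fish × 0.9037 = 1241.2540228725 honey

1241.25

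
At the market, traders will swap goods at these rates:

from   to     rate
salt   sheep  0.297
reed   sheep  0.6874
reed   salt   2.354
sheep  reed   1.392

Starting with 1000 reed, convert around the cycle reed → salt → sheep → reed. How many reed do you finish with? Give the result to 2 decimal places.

1000 reed × 2.354 = 2354 salt
2354 salt × 0.297 = 699.138 sheep
699.138 sheep × 1.392 = 973.200096 reed

973.20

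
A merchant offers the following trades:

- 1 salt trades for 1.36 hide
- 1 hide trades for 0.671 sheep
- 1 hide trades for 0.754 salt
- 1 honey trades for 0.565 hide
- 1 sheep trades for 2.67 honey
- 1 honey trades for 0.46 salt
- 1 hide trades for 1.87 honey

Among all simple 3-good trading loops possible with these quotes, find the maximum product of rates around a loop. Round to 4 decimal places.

1.1699

salt→hide→honey→salt: 1.36 × 1.87 × 0.46 = 1.16987
sheep→honey→hide→sheep: 2.67 × 0.565 × 0.671 = 1.01224
Maximum is salt→hide→honey→salt at 1.1699; arbitrage exists.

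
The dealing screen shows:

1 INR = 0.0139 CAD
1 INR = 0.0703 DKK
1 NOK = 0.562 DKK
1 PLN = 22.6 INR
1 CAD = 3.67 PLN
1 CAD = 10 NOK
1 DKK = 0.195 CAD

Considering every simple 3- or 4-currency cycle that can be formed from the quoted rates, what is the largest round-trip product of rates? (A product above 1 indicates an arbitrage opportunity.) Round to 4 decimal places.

INR→CAD→PLN→INR: 0.0139 × 3.67 × 22.6 = 1.15289
INR→DKK→CAD→PLN→INR: 0.0703 × 0.195 × 3.67 × 22.6 = 1.13701
NOK→DKK→CAD→NOK: 0.562 × 0.195 × 10 = 1.09590
Maximum is INR→CAD→PLN→INR at 1.1529; arbitrage exists.

1.1529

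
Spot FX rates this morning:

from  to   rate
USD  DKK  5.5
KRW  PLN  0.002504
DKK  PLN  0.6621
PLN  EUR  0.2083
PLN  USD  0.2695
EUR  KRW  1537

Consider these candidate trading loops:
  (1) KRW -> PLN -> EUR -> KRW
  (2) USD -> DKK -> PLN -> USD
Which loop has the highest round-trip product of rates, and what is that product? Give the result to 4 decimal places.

0.9814

(1) 0.002504 × 0.2083 × 1537 = 0.80167
(2) 5.5 × 0.6621 × 0.2695 = 0.98140
Highest is cycle (2) at 0.9814 (≤1, no arbitrage).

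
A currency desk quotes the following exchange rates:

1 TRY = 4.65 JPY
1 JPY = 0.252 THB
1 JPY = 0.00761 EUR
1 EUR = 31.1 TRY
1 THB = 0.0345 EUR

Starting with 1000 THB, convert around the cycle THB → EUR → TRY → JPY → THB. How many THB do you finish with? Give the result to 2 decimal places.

1000 THB × 0.0345 = 34.5 EUR
34.5 EUR × 31.1 = 1072.95 TRY
1072.95 TRY × 4.65 = 4989.2175 JPY
4989.2175 JPY × 0.252 = 1257.28281 THB

1257.28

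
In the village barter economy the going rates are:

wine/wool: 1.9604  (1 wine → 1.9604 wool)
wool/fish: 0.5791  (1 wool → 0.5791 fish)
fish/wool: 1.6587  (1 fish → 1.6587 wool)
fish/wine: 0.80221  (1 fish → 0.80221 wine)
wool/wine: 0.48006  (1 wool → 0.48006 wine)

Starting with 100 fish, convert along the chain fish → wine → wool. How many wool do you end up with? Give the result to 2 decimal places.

100 fish × 0.80221 = 80.221 wine
80.221 wine × 1.9604 = 157.2652484 wool

157.27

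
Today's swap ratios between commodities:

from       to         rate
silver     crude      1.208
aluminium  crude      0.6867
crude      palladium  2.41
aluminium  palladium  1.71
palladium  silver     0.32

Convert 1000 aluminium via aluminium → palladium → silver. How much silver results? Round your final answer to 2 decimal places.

547.20

1000 aluminium × 1.71 = 1710 palladium
1710 palladium × 0.32 = 547.2 silver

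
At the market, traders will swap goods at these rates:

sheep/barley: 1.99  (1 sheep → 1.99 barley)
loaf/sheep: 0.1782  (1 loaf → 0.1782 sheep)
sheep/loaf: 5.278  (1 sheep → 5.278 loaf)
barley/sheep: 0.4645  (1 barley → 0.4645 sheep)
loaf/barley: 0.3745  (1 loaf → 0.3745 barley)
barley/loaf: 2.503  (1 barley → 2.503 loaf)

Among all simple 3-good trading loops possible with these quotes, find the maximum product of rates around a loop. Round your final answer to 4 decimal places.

0.9181

sheep→loaf→barley→sheep: 5.278 × 0.3745 × 0.4645 = 0.91814
sheep→barley→loaf→sheep: 1.99 × 2.503 × 0.1782 = 0.88761
Maximum is sheep→loaf→barley→sheep at 0.9181; no arbitrage — every cycle loses value.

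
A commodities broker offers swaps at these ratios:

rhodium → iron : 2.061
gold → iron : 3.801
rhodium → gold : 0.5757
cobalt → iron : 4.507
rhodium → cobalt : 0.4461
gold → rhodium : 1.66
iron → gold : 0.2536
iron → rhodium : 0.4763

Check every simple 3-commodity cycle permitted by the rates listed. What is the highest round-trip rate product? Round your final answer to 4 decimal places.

rhodium→gold→iron→rhodium: 0.5757 × 3.801 × 0.4763 = 1.04226
cobalt→iron→rhodium→cobalt: 4.507 × 0.4763 × 0.4461 = 0.95764
rhodium→iron→gold→rhodium: 2.061 × 0.2536 × 1.66 = 0.86763
Maximum is rhodium→gold→iron→rhodium at 1.0423; arbitrage exists.

1.0423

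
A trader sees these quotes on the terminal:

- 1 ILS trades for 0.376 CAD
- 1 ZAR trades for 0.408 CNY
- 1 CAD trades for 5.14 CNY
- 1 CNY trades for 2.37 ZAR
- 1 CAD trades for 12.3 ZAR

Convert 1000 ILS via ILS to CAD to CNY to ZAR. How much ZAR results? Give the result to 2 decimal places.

1000 ILS × 0.376 = 376 CAD
376 CAD × 5.14 = 1932.64 CNY
1932.64 CNY × 2.37 = 4580.3568 ZAR

4580.36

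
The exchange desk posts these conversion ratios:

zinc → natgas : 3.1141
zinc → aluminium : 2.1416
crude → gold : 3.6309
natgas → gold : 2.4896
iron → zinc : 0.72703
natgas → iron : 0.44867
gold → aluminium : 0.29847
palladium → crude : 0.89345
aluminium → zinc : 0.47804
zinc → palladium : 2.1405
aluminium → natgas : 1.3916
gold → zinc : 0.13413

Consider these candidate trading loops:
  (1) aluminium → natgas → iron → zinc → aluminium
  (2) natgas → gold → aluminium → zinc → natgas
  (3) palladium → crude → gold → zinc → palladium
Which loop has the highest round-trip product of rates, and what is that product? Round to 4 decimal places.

(1) 1.3916 × 0.44867 × 0.72703 × 2.1416 = 0.97215
(2) 2.4896 × 0.29847 × 0.47804 × 3.1141 = 1.10618
(3) 0.89345 × 3.6309 × 0.13413 × 2.1405 = 0.93138
Highest is cycle (2) at 1.1062 (>1, arbitrage).

1.1062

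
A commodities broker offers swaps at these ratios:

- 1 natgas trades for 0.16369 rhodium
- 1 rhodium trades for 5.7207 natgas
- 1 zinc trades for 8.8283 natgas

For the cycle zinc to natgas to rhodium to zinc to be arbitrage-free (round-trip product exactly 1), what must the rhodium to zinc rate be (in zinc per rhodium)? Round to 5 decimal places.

0.69199

Known legs of the cycle: 8.8283 × 0.16369 = 1.445104427
For no arbitrage the full-cycle product must be 1, so the missing rate is 1 / 1.445104427 ≈ 0.6919915.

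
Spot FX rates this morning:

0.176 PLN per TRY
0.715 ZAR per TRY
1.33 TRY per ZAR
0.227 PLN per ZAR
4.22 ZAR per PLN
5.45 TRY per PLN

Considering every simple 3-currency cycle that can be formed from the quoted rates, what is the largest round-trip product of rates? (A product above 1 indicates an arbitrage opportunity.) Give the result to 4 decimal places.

TRY→PLN→ZAR→TRY: 0.176 × 4.22 × 1.33 = 0.98782
TRY→ZAR→PLN→TRY: 0.715 × 0.227 × 5.45 = 0.88456
Maximum is TRY→PLN→ZAR→TRY at 0.9878; no arbitrage — every cycle loses value.

0.9878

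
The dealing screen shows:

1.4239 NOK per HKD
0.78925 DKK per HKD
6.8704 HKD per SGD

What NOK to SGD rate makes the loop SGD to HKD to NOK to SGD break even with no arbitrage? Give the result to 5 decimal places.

Known legs of the cycle: 6.8704 × 1.4239 = 9.78276256
For no arbitrage the full-cycle product must be 1, so the missing rate is 1 / 9.78276256 ≈ 0.1022206.

0.10222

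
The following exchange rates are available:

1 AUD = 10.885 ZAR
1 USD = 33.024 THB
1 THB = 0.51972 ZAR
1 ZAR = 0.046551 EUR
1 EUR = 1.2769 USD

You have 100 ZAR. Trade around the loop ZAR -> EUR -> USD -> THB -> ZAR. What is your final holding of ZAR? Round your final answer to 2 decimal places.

102.02

100 ZAR × 0.046551 = 4.6551 EUR
4.6551 EUR × 1.2769 = 5.94409719 USD
5.94409719 USD × 33.024 = 196.29786560256 THB
196.29786560256 THB × 0.51972 = 102.0199267109624832 ZAR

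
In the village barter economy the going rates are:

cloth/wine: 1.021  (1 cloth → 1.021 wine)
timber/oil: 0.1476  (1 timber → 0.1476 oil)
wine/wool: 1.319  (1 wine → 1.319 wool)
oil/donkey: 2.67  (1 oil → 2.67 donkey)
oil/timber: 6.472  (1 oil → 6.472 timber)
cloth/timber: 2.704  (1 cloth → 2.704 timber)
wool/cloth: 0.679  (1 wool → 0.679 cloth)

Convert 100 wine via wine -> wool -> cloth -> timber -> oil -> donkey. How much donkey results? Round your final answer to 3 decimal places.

95.437

100 wine × 1.319 = 131.9 wool
131.9 wool × 0.679 = 89.5601 cloth
89.5601 cloth × 2.704 = 242.1705104 timber
242.1705104 timber × 0.1476 = 35.74436733504 oil
35.74436733504 oil × 2.67 = 95.4374607845568 donkey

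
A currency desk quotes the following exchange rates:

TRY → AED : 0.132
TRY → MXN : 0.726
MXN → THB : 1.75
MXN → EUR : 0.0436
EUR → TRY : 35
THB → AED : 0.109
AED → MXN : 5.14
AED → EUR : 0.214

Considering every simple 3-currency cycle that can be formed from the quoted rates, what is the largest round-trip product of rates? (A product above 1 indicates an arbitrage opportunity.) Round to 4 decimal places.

EUR→TRY→MXN→EUR: 35 × 0.726 × 0.0436 = 1.10788
EUR→TRY→AED→EUR: 35 × 0.132 × 0.214 = 0.98868
THB→AED→MXN→THB: 0.109 × 5.14 × 1.75 = 0.98046
Maximum is EUR→TRY→MXN→EUR at 1.1079; arbitrage exists.

1.1079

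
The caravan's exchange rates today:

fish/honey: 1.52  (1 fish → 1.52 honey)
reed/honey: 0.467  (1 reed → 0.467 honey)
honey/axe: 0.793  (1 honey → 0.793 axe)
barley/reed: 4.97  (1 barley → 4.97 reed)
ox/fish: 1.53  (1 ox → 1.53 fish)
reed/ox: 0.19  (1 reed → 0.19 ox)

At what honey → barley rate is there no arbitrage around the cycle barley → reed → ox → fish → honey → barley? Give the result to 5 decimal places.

0.45536

Known legs of the cycle: 4.97 × 0.19 × 1.53 × 1.52 = 2.19606408
For no arbitrage the full-cycle product must be 1, so the missing rate is 1 / 2.19606408 ≈ 0.4553601.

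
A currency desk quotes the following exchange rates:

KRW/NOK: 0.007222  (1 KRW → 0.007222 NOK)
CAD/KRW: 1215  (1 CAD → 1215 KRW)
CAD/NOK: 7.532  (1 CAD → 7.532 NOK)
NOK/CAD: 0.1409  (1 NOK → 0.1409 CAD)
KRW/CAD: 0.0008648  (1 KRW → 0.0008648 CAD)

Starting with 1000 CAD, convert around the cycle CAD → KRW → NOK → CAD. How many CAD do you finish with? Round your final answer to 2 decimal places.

1000 CAD × 1215 = 1215000 KRW
1215000 KRW × 0.007222 = 8774.73 NOK
8774.73 NOK × 0.1409 = 1236.359457 CAD

1236.36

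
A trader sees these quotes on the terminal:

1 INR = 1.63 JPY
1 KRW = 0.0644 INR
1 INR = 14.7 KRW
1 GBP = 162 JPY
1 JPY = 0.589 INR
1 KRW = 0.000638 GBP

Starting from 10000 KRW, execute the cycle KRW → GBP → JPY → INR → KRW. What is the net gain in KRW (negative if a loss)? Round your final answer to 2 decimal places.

10000 KRW × 0.000638 = 6.38 GBP
6.38 GBP × 162 = 1033.56 JPY
1033.56 JPY × 0.589 = 608.76684 INR
608.76684 INR × 14.7 = 8948.872548 KRW
Net change: 8948.872548 − 10000 = -1051.127452 KRW

-1051.13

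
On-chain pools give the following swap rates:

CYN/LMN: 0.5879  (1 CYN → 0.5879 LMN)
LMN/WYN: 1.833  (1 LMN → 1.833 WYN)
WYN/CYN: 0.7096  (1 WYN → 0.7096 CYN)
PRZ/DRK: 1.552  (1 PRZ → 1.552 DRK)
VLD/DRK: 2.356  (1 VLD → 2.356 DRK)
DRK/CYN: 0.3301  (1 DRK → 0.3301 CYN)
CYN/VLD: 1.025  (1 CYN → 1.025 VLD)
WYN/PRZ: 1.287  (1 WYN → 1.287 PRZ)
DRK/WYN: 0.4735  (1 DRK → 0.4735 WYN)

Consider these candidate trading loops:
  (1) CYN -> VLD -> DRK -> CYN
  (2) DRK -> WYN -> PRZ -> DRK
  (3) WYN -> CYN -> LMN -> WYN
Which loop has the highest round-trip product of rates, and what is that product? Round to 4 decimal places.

(1) 1.025 × 2.356 × 0.3301 = 0.79716
(2) 0.4735 × 1.287 × 1.552 = 0.94578
(3) 0.7096 × 0.5879 × 1.833 = 0.76468
Highest is cycle (2) at 0.9458 (≤1, no arbitrage).

0.9458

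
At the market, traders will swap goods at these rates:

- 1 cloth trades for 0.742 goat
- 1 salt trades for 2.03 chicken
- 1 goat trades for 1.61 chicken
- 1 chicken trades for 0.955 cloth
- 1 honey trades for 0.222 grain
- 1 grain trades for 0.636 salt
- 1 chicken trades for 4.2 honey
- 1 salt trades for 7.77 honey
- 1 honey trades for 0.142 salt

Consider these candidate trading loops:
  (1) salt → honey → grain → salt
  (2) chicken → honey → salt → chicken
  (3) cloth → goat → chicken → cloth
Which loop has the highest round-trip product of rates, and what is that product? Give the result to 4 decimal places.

1.2107

(1) 7.77 × 0.222 × 0.636 = 1.09706
(2) 4.2 × 0.142 × 2.03 = 1.21069
(3) 0.742 × 1.61 × 0.955 = 1.14086
Highest is cycle (2) at 1.2107 (>1, arbitrage).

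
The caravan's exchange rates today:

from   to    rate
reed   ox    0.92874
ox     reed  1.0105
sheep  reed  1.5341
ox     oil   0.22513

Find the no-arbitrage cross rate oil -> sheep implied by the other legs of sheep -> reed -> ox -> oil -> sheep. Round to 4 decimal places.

Known legs of the cycle: 1.5341 × 0.92874 × 0.22513 = 0.32076072905442
For no arbitrage the full-cycle product must be 1, so the missing rate is 1 / 0.32076072905442 ≈ 3.117589.

3.1176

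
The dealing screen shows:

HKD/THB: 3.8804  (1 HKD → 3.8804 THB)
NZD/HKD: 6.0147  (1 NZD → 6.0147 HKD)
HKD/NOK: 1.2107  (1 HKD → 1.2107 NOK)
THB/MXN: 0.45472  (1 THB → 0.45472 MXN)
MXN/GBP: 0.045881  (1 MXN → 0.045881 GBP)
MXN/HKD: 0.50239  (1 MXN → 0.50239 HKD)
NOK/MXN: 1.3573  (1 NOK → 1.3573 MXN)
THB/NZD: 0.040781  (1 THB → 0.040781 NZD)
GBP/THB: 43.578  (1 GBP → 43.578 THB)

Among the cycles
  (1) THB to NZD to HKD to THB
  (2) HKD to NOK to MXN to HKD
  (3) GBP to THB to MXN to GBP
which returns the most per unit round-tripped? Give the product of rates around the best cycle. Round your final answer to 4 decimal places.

0.9518

(1) 0.040781 × 6.0147 × 3.8804 = 0.95181
(2) 1.2107 × 1.3573 × 0.50239 = 0.82557
(3) 43.578 × 0.45472 × 0.045881 = 0.90917
Highest is cycle (1) at 0.9518 (≤1, no arbitrage).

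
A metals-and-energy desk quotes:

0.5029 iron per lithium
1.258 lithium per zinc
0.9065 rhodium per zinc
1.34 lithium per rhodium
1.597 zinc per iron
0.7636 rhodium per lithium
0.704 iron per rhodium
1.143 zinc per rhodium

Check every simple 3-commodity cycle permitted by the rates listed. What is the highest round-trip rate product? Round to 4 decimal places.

1.0980

rhodium→zinc→lithium→rhodium: 1.143 × 1.258 × 0.7636 = 1.09798
rhodium→iron→zinc→rhodium: 0.704 × 1.597 × 0.9065 = 1.01917
zinc→lithium→iron→zinc: 1.258 × 0.5029 × 1.597 = 1.01034
Maximum is rhodium→zinc→lithium→rhodium at 1.0980; arbitrage exists.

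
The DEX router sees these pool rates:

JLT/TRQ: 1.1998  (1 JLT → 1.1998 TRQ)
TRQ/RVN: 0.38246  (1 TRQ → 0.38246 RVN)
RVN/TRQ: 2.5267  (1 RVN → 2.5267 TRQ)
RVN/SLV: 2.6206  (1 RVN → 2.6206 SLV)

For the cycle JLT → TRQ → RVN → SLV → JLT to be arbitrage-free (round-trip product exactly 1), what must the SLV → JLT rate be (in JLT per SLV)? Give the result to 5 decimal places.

Known legs of the cycle: 1.1998 × 0.38246 × 2.6206 = 1.2025291562648
For no arbitrage the full-cycle product must be 1, so the missing rate is 1 / 1.2025291562648 ≈ 0.8315807.

0.83158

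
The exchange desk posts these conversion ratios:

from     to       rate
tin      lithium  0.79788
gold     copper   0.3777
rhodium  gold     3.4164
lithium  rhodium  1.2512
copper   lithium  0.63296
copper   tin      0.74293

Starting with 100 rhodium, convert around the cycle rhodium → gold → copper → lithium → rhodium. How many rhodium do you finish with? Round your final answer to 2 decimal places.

100 rhodium × 3.4164 = 341.64 gold
341.64 gold × 0.3777 = 129.037428 copper
129.037428 copper × 0.63296 = 81.67553042688 lithium
81.67553042688 lithium × 1.2512 = 102.192423670112256 rhodium

102.19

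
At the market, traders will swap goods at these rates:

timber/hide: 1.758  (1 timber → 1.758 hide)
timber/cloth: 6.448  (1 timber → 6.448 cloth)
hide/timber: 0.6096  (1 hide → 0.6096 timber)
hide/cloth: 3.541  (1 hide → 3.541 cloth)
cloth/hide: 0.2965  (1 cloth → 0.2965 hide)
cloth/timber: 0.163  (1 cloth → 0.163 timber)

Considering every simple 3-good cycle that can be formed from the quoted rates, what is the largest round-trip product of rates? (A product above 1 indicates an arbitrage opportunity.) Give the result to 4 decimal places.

hide→timber→cloth→hide: 0.6096 × 6.448 × 0.2965 = 1.16545
hide→cloth→timber→hide: 3.541 × 0.163 × 1.758 = 1.01469
Maximum is hide→timber→cloth→hide at 1.1655; arbitrage exists.

1.1655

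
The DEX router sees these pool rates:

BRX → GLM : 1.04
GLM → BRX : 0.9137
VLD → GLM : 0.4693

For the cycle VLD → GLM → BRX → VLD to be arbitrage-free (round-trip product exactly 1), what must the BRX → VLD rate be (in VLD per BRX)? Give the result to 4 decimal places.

Known legs of the cycle: 0.4693 × 0.9137 = 0.42879941
For no arbitrage the full-cycle product must be 1, so the missing rate is 1 / 0.42879941 ≈ 2.332093.

2.3321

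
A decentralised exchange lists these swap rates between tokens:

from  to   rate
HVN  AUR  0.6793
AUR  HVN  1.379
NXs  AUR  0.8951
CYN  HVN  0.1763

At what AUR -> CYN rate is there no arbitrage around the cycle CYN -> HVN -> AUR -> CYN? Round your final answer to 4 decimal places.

8.3500

Known legs of the cycle: 0.1763 × 0.6793 = 0.11976059
For no arbitrage the full-cycle product must be 1, so the missing rate is 1 / 0.11976059 ≈ 8.349992.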